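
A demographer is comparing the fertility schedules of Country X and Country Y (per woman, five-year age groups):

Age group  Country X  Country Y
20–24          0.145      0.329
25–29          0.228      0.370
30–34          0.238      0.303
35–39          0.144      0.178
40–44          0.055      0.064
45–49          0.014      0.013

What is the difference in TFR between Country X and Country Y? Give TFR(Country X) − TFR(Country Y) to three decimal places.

-2.165

Country X:
  Sum of ASFRs = 0.145 + 0.228 + 0.238 + 0.144 + 0.055 + 0.014 = 0.824
  TFR = 5 × 0.824 = 4.12
Country Y:
  Sum of ASFRs = 0.329 + 0.370 + 0.303 + 0.178 + 0.064 + 0.013 = 1.257
  TFR = 5 × 1.257 = 6.285
Difference = 4.12 − 6.285 = -2.165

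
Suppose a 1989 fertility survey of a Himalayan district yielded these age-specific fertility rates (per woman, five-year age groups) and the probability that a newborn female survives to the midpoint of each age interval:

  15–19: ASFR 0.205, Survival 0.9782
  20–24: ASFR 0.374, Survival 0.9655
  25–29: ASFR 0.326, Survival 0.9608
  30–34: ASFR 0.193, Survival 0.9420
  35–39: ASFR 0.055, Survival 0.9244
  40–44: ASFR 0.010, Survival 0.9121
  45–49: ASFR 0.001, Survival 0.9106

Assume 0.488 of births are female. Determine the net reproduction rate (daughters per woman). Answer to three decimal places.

2.727

Proportion female at birth = 0.488.
Each age group contributes 5 × ASFR × survival:
  15–19: 5 × 0.205 × 0.9782 = 1.00266
  20–24: 5 × 0.374 × 0.9655 = 1.80549
  25–29: 5 × 0.326 × 0.9608 = 1.56610
  30–34: 5 × 0.193 × 0.9420 = 0.90903
  35–39: 5 × 0.055 × 0.9244 = 0.25421
  40–44: 5 × 0.010 × 0.9121 = 0.04561
  45–49: 5 × 0.001 × 0.9106 = 0.00455
Sum = 5.58765
NRR = 0.488 × 5.58765 = 2.72677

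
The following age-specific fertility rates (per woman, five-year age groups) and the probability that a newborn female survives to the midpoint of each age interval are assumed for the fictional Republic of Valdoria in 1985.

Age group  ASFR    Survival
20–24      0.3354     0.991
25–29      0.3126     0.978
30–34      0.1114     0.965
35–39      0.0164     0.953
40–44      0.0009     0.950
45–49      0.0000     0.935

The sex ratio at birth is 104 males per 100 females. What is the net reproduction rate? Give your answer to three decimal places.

Proportion female at birth = 100 / (100 + 104) = 0.49020.
Weighting each age-specific rate by interval width and survival:
  20–24: 5 × 0.3354 × 0.991 = 1.66191
  25–29: 5 × 0.3126 × 0.978 = 1.52861
  30–34: 5 × 0.1114 × 0.965 = 0.53751
  35–39: 5 × 0.0164 × 0.953 = 0.07815
  40–44: 5 × 0.0009 × 0.950 = 0.00428
  45–49: 5 × 0.0000 × 0.935 = 0.00000
Sum = 3.81046
NRR = 0.49020 × 3.81046 = 1.86789

1.868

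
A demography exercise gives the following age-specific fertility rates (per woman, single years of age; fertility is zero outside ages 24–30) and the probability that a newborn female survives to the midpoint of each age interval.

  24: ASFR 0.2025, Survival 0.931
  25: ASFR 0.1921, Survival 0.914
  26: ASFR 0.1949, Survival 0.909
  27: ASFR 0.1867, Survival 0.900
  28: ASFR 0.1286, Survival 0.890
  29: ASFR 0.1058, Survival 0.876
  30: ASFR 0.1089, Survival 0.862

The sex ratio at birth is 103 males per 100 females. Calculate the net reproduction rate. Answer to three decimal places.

0.498

Proportion female at birth = 100 / (100 + 103) = 0.49261.
Weighting each age-specific rate by interval width and survival:
  24: 1 × 0.2025 × 0.931 = 0.18853
  25: 1 × 0.1921 × 0.914 = 0.17558
  26: 1 × 0.1949 × 0.909 = 0.17716
  27: 1 × 0.1867 × 0.900 = 0.16803
  28: 1 × 0.1286 × 0.890 = 0.11445
  29: 1 × 0.1058 × 0.876 = 0.09268
  30: 1 × 0.1089 × 0.862 = 0.09387
Sum = 1.01030
NRR = 0.49261 × 1.01030 = 0.49768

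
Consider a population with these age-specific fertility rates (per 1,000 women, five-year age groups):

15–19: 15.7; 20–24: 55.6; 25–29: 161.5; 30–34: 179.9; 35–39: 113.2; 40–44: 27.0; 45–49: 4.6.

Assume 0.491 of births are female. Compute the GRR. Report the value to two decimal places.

1.37

Proportion female at birth = 0.491.
Sum of ASFRs = 15.7 + 55.6 + 161.5 + 179.9 + 113.2 + 27.0 + 4.6 = 557.5
TFR = 5 × 557.5 / 1000 = 2.7875
GRR = 0.491 × 2.7875 = 1.36866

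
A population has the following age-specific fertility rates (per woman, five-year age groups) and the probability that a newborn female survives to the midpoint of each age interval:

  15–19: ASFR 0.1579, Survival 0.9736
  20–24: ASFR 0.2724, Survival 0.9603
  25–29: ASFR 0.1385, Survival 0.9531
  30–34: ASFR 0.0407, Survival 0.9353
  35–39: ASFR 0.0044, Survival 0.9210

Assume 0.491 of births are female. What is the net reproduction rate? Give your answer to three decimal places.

Proportion female at birth = 0.491.
Each age group contributes 5 × ASFR × survival:
  15–19: 5 × 0.1579 × 0.9736 = 0.76866
  20–24: 5 × 0.2724 × 0.9603 = 1.30793
  25–29: 5 × 0.1385 × 0.9531 = 0.66002
  30–34: 5 × 0.0407 × 0.9353 = 0.19033
  35–39: 5 × 0.0044 × 0.9210 = 0.02026
Sum = 2.94720
NRR = 0.491 × 2.94720 = 1.44708

1.447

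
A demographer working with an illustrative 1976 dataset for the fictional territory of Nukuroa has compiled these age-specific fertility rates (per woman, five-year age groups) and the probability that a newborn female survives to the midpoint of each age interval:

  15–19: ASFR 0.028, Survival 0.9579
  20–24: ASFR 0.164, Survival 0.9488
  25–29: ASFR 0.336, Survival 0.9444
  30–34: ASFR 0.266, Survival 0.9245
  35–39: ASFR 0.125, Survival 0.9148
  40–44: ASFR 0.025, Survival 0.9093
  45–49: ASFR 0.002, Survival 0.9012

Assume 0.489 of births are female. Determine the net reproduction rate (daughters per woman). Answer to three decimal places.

2.163

Proportion female at birth = 0.489.
Each age group contributes 5 × ASFR × survival:
  15–19: 5 × 0.028 × 0.9579 = 0.13411
  20–24: 5 × 0.164 × 0.9488 = 0.77802
  25–29: 5 × 0.336 × 0.9444 = 1.58659
  30–34: 5 × 0.266 × 0.9245 = 1.22959
  35–39: 5 × 0.125 × 0.9148 = 0.57175
  40–44: 5 × 0.025 × 0.9093 = 0.11366
  45–49: 5 × 0.002 × 0.9012 = 0.00901
Sum = 4.42273
NRR = 0.489 × 4.42273 = 2.16271
With NRR above 1 the population is above replacement fertility.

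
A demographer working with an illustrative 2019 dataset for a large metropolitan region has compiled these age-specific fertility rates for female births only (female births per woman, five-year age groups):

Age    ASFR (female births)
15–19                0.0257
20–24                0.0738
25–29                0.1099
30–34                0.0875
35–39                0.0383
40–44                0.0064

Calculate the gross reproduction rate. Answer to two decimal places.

Sum of female ASFRs = 0.0257 + 0.0738 + 0.1099 + 0.0875 + 0.0383 + 0.0064 = 0.3416
GRR = 5 × 0.3416 = 1.708

1.71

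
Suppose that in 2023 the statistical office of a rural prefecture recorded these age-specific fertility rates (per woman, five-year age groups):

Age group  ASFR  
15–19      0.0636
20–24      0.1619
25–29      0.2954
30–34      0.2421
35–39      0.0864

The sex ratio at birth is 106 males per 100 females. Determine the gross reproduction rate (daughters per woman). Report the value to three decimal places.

2.062

Proportion female at birth = 100 / (100 + 106) = 0.48544.
Sum of ASFRs = 0.0636 + 0.1619 + 0.2954 + 0.2421 + 0.0864 = 0.8494
TFR = 5 × 0.8494 = 4.247
GRR = 0.48544 × 4.247 = 2.06166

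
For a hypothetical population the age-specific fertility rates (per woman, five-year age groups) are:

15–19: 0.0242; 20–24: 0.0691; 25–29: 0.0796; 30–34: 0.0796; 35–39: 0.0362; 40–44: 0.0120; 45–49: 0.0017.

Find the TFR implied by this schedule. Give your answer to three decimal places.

Sum of ASFRs = 0.0242 + 0.0691 + 0.0796 + 0.0796 + 0.0362 + 0.0120 + 0.0017 = 0.3024
TFR = 5 × 0.3024 = 1.512

1.512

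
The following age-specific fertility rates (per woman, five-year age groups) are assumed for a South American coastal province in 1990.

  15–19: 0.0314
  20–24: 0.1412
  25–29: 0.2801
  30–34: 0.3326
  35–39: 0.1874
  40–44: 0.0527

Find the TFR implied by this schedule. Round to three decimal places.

Sum of ASFRs = 0.0314 + 0.1412 + 0.2801 + 0.3326 + 0.1874 + 0.0527 = 1.0254
TFR = 5 × 1.0254 = 5.127

5.127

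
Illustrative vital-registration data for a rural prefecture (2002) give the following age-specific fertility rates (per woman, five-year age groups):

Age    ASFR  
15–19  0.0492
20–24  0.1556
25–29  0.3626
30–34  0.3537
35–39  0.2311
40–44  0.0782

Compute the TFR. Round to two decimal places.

6.15

Sum of ASFRs = 0.0492 + 0.1556 + 0.3626 + 0.3537 + 0.2311 + 0.0782 = 1.2304
TFR = 5 × 1.2304 = 6.152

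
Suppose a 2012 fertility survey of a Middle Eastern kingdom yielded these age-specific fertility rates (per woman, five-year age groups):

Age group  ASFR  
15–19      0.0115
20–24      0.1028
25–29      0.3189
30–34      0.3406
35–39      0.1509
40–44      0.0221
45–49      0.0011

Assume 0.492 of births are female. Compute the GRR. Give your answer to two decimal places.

2.33

Proportion female at birth = 0.492.
Sum of ASFRs = 0.0115 + 0.1028 + 0.3189 + 0.3406 + 0.1509 + 0.0221 + 0.0011 = 0.9479
TFR = 5 × 0.9479 = 4.7395
GRR = 0.492 × 4.7395 = 2.33183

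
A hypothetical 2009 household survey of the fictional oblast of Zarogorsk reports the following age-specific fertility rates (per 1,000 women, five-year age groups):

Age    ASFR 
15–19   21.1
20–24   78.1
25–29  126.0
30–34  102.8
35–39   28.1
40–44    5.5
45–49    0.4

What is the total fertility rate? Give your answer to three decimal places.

1.810

Sum of ASFRs = 21.1 + 78.1 + 126.0 + 102.8 + 28.1 + 5.5 + 0.4 = 362.0
TFR = 5 × 362.0 / 1000 = 1.81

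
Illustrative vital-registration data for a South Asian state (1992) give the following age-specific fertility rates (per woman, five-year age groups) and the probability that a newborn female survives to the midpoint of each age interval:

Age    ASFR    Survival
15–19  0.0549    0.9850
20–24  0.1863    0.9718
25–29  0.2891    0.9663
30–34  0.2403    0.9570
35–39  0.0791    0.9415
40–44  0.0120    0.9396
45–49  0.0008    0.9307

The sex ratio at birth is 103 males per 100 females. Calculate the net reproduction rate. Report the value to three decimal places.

2.047

Proportion female at birth = 100 / (100 + 103) = 0.49261.
Each age group contributes 5 × ASFR × survival:
  15–19: 5 × 0.0549 × 0.9850 = 0.27038
  20–24: 5 × 0.1863 × 0.9718 = 0.90523
  25–29: 5 × 0.2891 × 0.9663 = 1.39679
  30–34: 5 × 0.2403 × 0.9570 = 1.14984
  35–39: 5 × 0.0791 × 0.9415 = 0.37236
  40–44: 5 × 0.0120 × 0.9396 = 0.05638
  45–49: 5 × 0.0008 × 0.9307 = 0.00372
Sum = 4.15470
NRR = 0.49261 × 4.15470 = 2.04665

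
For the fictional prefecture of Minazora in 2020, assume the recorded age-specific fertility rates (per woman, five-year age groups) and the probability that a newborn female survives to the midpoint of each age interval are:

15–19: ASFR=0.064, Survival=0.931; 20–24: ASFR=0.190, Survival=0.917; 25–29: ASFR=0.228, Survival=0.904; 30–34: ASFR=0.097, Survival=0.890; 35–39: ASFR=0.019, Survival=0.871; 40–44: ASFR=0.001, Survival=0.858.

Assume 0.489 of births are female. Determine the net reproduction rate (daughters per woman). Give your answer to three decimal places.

Proportion female at birth = 0.489.
Weighting each age-specific rate by interval width and survival:
  15–19: 5 × 0.064 × 0.931 = 0.29792
  20–24: 5 × 0.190 × 0.917 = 0.87115
  25–29: 5 × 0.228 × 0.904 = 1.03056
  30–34: 5 × 0.097 × 0.890 = 0.43165
  35–39: 5 × 0.019 × 0.871 = 0.08275
  40–44: 5 × 0.001 × 0.858 = 0.00429
Sum = 2.71832
NRR = 0.489 × 2.71832 = 1.32926
With NRR above 1 the population is above replacement fertility.

1.329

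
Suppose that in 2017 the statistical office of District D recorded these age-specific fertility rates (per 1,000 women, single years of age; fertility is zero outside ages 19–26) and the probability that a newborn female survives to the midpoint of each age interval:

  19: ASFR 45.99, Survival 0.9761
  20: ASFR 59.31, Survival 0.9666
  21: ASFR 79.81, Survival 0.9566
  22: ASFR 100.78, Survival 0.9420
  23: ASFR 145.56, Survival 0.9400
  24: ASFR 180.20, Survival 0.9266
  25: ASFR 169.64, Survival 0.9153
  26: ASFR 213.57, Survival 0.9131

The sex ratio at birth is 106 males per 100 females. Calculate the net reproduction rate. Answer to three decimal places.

Proportion female at birth = 100 / (100 + 106) = 0.48544.
Per-age-group product (1 × ASFR × survival probability):
  19: 1 × 45.99/1000 × 0.9761 = 0.04489
  20: 1 × 59.31/1000 × 0.9666 = 0.05733
  21: 1 × 79.81/1000 × 0.9566 = 0.07635
  22: 1 × 100.78/1000 × 0.9420 = 0.09493
  23: 1 × 145.56/1000 × 0.9400 = 0.13683
  24: 1 × 180.20/1000 × 0.9266 = 0.16697
  25: 1 × 169.64/1000 × 0.9153 = 0.15527
  26: 1 × 213.57/1000 × 0.9131 = 0.19501
Sum = 0.92758
NRR = 0.48544 × 0.92758 = 0.45028

0.450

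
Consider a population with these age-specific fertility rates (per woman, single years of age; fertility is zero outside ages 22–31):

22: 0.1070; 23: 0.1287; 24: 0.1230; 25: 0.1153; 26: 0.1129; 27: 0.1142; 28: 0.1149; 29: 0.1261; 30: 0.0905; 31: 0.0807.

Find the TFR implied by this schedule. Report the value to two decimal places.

Sum of ASFRs = 0.1070 + 0.1287 + 0.1230 + 0.1153 + 0.1129 + 0.1142 + 0.1149 + 0.1261 + 0.0905 + 0.0807 = 1.1133
TFR = 1.1133

1.11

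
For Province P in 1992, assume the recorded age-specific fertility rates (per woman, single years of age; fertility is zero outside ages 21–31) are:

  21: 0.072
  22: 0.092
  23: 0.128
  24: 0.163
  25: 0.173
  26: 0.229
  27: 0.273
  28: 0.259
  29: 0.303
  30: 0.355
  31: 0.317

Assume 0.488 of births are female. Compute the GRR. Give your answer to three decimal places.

Proportion female at birth = 0.488.
Sum of ASFRs = 0.072 + 0.092 + 0.128 + 0.163 + 0.173 + 0.229 + 0.273 + 0.259 + 0.303 + 0.355 + 0.317 = 2.364
TFR = 2.364
GRR = 0.488 × 2.364 = 1.15363

1.154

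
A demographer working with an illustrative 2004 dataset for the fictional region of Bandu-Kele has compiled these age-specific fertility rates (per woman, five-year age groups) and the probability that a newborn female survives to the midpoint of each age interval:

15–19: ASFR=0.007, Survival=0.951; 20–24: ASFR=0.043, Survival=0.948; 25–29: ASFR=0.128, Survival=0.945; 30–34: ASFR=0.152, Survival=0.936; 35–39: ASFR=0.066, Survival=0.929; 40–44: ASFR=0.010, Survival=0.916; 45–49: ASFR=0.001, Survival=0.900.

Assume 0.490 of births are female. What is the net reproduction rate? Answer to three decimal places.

Proportion female at birth = 0.490.
Survival-weighted fertility by age (5·fₓ·Sₓ):
  15–19: 5 × 0.007 × 0.951 = 0.03329
  20–24: 5 × 0.043 × 0.948 = 0.20382
  25–29: 5 × 0.128 × 0.945 = 0.60480
  30–34: 5 × 0.152 × 0.936 = 0.71136
  35–39: 5 × 0.066 × 0.929 = 0.30657
  40–44: 5 × 0.010 × 0.916 = 0.04580
  45–49: 5 × 0.001 × 0.900 = 0.00450
Sum = 1.91014
NRR = 0.490 × 1.91014 = 0.93597
An NRR under 1 implies long-run decline under these rates.

0.936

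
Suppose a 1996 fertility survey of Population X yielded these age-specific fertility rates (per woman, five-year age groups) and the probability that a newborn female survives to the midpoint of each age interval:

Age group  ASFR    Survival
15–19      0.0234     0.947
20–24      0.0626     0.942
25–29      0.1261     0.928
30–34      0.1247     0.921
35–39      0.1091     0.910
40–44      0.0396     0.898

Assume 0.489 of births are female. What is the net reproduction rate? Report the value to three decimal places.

1.095

Proportion female at birth = 0.489.
Per-age-group product (5 × ASFR × survival probability):
  15–19: 5 × 0.0234 × 0.947 = 0.11080
  20–24: 5 × 0.0626 × 0.942 = 0.29485
  25–29: 5 × 0.1261 × 0.928 = 0.58510
  30–34: 5 × 0.1247 × 0.921 = 0.57424
  35–39: 5 × 0.1091 × 0.910 = 0.49641
  40–44: 5 × 0.0396 × 0.898 = 0.17780
Sum = 2.23920
NRR = 0.489 × 2.23920 = 1.09497
NRR > 1, so each generation more than replaces itself.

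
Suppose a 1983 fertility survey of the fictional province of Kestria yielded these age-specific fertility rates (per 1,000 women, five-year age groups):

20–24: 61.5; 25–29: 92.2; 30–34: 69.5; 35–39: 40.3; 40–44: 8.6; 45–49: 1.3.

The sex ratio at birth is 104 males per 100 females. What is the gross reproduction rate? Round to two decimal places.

0.67

Proportion female at birth = 100 / (100 + 104) = 0.49020.
Sum of ASFRs = 61.5 + 92.2 + 69.5 + 40.3 + 8.6 + 1.3 = 273.4
TFR = 5 × 273.4 / 1000 = 1.367
GRR = 0.49020 × 1.367 = 0.67010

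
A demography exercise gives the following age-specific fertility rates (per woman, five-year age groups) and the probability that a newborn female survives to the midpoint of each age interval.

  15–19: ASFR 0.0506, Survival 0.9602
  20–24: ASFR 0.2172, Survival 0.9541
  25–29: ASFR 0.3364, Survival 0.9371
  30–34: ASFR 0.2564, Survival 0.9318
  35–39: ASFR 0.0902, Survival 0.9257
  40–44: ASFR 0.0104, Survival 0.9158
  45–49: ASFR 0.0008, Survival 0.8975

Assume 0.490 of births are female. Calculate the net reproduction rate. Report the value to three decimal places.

Proportion female at birth = 0.490.
Survival-weighted fertility by age (5·fₓ·Sₓ):
  15–19: 5 × 0.0506 × 0.9602 = 0.24293
  20–24: 5 × 0.2172 × 0.9541 = 1.03615
  25–29: 5 × 0.3364 × 0.9371 = 1.57620
  30–34: 5 × 0.2564 × 0.9318 = 1.19457
  35–39: 5 × 0.0902 × 0.9257 = 0.41749
  40–44: 5 × 0.0104 × 0.9158 = 0.04762
  45–49: 5 × 0.0008 × 0.8975 = 0.00359
Sum = 4.51855
NRR = 0.490 × 4.51855 = 2.21409
NRR > 1, so each generation more than replaces itself.

2.214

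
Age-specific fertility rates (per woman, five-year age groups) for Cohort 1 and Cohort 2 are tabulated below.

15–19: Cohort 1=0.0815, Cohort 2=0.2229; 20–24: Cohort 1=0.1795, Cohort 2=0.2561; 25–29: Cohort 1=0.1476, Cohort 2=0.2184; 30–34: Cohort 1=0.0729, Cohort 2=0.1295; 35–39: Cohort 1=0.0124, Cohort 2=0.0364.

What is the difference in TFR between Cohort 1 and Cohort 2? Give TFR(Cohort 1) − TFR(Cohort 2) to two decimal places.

-1.85

Cohort 1:
  Sum of ASFRs = 0.0815 + 0.1795 + 0.1476 + 0.0729 + 0.0124 = 0.4939
  TFR = 5 × 0.4939 = 2.4695
Cohort 2:
  Sum of ASFRs = 0.2229 + 0.2561 + 0.2184 + 0.1295 + 0.0364 = 0.8633
  TFR = 5 × 0.8633 = 4.3165
Difference = 2.4695 − 4.3165 = -1.847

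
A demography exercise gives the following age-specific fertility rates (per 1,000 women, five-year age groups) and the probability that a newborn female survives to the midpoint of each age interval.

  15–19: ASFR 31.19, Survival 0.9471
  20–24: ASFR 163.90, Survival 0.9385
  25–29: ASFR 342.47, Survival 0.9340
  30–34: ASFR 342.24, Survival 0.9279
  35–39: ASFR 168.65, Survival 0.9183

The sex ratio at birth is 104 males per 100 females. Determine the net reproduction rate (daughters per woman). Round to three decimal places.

2.391

Proportion female at birth = 100 / (100 + 104) = 0.49020.
Weighting each age-specific rate by interval width and survival:
  15–19: 5 × 31.19/1000 × 0.9471 = 0.14770
  20–24: 5 × 163.90/1000 × 0.9385 = 0.76910
  25–29: 5 × 342.47/1000 × 0.9340 = 1.59933
  30–34: 5 × 342.24/1000 × 0.9279 = 1.58782
  35–39: 5 × 168.65/1000 × 0.9183 = 0.77436
Sum = 4.87831
NRR = 0.49020 × 4.87831 = 2.39135
NRR > 1, so each generation more than replaces itself.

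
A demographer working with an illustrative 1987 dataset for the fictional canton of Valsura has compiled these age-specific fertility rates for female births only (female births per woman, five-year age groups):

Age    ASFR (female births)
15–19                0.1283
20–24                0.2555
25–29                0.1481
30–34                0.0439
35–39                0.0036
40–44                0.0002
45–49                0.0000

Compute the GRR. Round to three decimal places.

2.898

Sum of female ASFRs = 0.1283 + 0.2555 + 0.1481 + 0.0439 + 0.0036 + 0.0002 + 0.0000 = 0.5796
GRR = 5 × 0.5796 = 2.898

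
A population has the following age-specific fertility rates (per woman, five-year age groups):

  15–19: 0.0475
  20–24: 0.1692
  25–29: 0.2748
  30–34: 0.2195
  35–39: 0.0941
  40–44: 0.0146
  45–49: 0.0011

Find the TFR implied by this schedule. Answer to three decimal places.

4.104

Sum of ASFRs = 0.0475 + 0.1692 + 0.2748 + 0.2195 + 0.0941 + 0.0146 + 0.0011 = 0.8208
TFR = 5 × 0.8208 = 4.104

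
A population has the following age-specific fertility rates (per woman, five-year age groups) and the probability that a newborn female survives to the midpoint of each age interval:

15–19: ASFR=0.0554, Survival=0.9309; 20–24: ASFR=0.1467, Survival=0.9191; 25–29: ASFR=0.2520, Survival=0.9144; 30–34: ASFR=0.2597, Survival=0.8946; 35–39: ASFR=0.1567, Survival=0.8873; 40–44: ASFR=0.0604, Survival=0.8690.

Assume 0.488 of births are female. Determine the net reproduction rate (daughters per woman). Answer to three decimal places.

2.051

Proportion female at birth = 0.488.
Per-age-group product (5 × ASFR × survival probability):
  15–19: 5 × 0.0554 × 0.9309 = 0.25786
  20–24: 5 × 0.1467 × 0.9191 = 0.67416
  25–29: 5 × 0.2520 × 0.9144 = 1.15214
  30–34: 5 × 0.2597 × 0.8946 = 1.16164
  35–39: 5 × 0.1567 × 0.8873 = 0.69520
  40–44: 5 × 0.0604 × 0.8690 = 0.26244
Sum = 4.20344
NRR = 0.488 × 4.20344 = 2.05128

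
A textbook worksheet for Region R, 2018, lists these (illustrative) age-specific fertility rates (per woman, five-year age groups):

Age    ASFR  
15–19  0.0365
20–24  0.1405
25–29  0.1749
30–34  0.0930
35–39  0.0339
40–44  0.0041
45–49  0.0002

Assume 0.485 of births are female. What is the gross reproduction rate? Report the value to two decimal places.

Proportion female at birth = 0.485.
Sum of ASFRs = 0.0365 + 0.1405 + 0.1749 + 0.0930 + 0.0339 + 0.0041 + 0.0002 = 0.4831
TFR = 5 × 0.4831 = 2.4155
GRR = 0.485 × 2.4155 = 1.17152

1.17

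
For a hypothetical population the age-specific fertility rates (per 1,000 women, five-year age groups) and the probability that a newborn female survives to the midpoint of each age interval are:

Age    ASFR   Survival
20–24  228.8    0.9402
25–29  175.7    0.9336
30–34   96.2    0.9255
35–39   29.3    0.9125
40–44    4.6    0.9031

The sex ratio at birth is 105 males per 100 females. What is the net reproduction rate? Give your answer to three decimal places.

1.217

Proportion female at birth = 100 / (100 + 105) = 0.48780.
Weighting each age-specific rate by interval width and survival:
  20–24: 5 × 228.8/1000 × 0.9402 = 1.07559
  25–29: 5 × 175.7/1000 × 0.9336 = 0.82017
  30–34: 5 × 96.2/1000 × 0.9255 = 0.44517
  35–39: 5 × 29.3/1000 × 0.9125 = 0.13368
  40–44: 5 × 4.6/1000 × 0.9031 = 0.02077
Sum = 2.49538
NRR = 0.48780 × 2.49538 = 1.21725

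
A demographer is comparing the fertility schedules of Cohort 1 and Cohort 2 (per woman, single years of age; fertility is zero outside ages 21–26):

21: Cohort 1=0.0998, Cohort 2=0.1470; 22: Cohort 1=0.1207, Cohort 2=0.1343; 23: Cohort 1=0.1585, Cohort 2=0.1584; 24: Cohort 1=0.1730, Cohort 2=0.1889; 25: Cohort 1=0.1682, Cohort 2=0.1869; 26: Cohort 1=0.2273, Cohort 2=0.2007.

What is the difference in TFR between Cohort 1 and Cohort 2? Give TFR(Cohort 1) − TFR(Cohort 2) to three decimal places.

-0.069

Cohort 1:
  Sum of ASFRs = 0.0998 + 0.1207 + 0.1585 + 0.1730 + 0.1682 + 0.2273 = 0.9475
  TFR = 0.9475
Cohort 2:
  Sum of ASFRs = 0.1470 + 0.1343 + 0.1584 + 0.1889 + 0.1869 + 0.2007 = 1.0162
  TFR = 1.0162
Difference = 0.9475 − 1.0162 = -0.0687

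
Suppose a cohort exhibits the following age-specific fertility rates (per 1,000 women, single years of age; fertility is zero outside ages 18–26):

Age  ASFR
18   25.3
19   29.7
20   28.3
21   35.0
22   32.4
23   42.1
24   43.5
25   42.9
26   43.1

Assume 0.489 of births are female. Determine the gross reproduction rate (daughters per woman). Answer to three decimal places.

0.158

Proportion female at birth = 0.489.
Sum of ASFRs = 25.3 + 29.7 + 28.3 + 35.0 + 32.4 + 42.1 + 43.5 + 42.9 + 43.1 = 322.3
TFR = 322.3 / 1000 = 0.3223
GRR = 0.489 × 0.3223 = 0.15760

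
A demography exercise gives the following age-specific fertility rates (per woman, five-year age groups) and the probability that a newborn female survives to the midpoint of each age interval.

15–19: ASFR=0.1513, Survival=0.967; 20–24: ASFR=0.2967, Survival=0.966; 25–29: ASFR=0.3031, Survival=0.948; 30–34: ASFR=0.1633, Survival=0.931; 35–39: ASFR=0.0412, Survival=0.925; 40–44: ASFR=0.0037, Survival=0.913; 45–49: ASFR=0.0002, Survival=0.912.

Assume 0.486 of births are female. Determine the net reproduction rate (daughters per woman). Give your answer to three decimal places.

Proportion female at birth = 0.486.
Weighting each age-specific rate by interval width and survival:
  15–19: 5 × 0.1513 × 0.967 = 0.73154
  20–24: 5 × 0.2967 × 0.966 = 1.43306
  25–29: 5 × 0.3031 × 0.948 = 1.43669
  30–34: 5 × 0.1633 × 0.931 = 0.76016
  35–39: 5 × 0.0412 × 0.925 = 0.19055
  40–44: 5 × 0.0037 × 0.913 = 0.01689
  45–49: 5 × 0.0002 × 0.912 = 0.00091
Sum = 4.56980
NRR = 0.486 × 4.56980 = 2.22092

2.221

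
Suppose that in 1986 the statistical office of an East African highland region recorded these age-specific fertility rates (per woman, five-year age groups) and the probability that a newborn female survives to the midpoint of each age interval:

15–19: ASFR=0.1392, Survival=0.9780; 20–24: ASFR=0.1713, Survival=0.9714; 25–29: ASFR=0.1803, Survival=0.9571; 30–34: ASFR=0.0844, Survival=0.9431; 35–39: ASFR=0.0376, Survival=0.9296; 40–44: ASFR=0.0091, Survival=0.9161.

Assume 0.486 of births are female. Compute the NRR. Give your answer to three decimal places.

Proportion female at birth = 0.486.
Each age group contributes 5 × ASFR × survival:
  15–19: 5 × 0.1392 × 0.9780 = 0.68069
  20–24: 5 × 0.1713 × 0.9714 = 0.83200
  25–29: 5 × 0.1803 × 0.9571 = 0.86283
  30–34: 5 × 0.0844 × 0.9431 = 0.39799
  35–39: 5 × 0.0376 × 0.9296 = 0.17476
  40–44: 5 × 0.0091 × 0.9161 = 0.04168
Sum = 2.98995
NRR = 0.486 × 2.98995 = 1.45312

1.453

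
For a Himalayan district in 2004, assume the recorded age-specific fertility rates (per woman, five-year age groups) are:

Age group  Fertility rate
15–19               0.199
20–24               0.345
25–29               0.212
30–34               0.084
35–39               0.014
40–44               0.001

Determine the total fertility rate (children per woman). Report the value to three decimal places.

Sum of ASFRs = 0.199 + 0.345 + 0.212 + 0.084 + 0.014 + 0.001 = 0.855
TFR = 5 × 0.855 = 4.275

4.275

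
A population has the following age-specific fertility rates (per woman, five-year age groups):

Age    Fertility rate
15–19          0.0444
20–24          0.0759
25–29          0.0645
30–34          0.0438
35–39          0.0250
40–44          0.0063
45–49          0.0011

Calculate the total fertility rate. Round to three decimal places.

1.305

Sum of ASFRs = 0.0444 + 0.0759 + 0.0645 + 0.0438 + 0.0250 + 0.0063 + 0.0011 = 0.2610
TFR = 5 × 0.2610 = 1.305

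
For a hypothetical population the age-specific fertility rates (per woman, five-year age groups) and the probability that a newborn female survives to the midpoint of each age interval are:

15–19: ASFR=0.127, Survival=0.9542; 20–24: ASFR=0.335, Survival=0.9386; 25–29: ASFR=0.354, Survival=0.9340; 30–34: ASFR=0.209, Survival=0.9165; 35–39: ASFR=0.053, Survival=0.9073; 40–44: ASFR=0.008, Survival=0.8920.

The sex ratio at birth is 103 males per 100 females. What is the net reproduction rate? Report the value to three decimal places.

2.495

Proportion female at birth = 100 / (100 + 103) = 0.49261.
Per-age-group product (5 × ASFR × survival probability):
  15–19: 5 × 0.127 × 0.9542 = 0.60592
  20–24: 5 × 0.335 × 0.9386 = 1.57216
  25–29: 5 × 0.354 × 0.9340 = 1.65318
  30–34: 5 × 0.209 × 0.9165 = 0.95774
  35–39: 5 × 0.053 × 0.9073 = 0.24043
  40–44: 5 × 0.008 × 0.8920 = 0.03568
Sum = 5.06511
NRR = 0.49261 × 5.06511 = 2.49512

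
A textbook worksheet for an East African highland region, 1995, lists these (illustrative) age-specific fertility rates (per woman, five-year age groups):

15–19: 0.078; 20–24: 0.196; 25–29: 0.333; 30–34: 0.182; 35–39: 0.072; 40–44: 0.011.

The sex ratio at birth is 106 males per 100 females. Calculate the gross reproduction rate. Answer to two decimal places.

2.12

Proportion female at birth = 100 / (100 + 106) = 0.48544.
Sum of ASFRs = 0.078 + 0.196 + 0.333 + 0.182 + 0.072 + 0.011 = 0.872
TFR = 5 × 0.872 = 4.36
GRR = 0.48544 × 4.36 = 2.11652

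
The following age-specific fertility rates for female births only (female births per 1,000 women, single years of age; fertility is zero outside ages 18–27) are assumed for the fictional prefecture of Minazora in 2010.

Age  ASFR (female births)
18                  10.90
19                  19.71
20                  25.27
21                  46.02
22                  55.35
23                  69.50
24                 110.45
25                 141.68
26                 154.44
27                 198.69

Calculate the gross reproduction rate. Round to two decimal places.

0.83

Sum of female ASFRs = 10.90 + 19.71 + 25.27 + 46.02 + 55.35 + 69.50 + 110.45 + 141.68 + 154.44 + 198.69 = 832.01
GRR = 832.01 / 1000 = 0.83201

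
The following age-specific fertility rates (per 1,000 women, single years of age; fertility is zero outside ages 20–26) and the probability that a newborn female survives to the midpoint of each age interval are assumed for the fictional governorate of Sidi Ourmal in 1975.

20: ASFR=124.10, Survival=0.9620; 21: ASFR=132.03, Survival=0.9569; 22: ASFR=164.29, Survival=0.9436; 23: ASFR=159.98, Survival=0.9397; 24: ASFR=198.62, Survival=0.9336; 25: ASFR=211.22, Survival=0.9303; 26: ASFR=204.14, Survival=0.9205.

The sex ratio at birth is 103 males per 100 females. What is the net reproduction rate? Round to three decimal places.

Proportion female at birth = 100 / (100 + 103) = 0.49261.
Survival-weighted fertility by age (1·fₓ·Sₓ):
  20: 1 × 124.10/1000 × 0.9620 = 0.11938
  21: 1 × 132.03/1000 × 0.9569 = 0.12634
  22: 1 × 164.29/1000 × 0.9436 = 0.15502
  23: 1 × 159.98/1000 × 0.9397 = 0.15033
  24: 1 × 198.62/1000 × 0.9336 = 0.18543
  25: 1 × 211.22/1000 × 0.9303 = 0.19650
  26: 1 × 204.14/1000 × 0.9205 = 0.18791
Sum = 1.12091
NRR = 0.49261 × 1.12091 = 0.55217
With NRR below 1 the population is below replacement fertility.

0.552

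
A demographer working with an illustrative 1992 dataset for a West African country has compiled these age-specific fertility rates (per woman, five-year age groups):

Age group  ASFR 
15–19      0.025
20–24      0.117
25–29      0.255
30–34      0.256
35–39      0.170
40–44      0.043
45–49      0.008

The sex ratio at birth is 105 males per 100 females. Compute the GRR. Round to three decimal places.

2.132

Proportion female at birth = 100 / (100 + 105) = 0.48780.
Sum of ASFRs = 0.025 + 0.117 + 0.255 + 0.256 + 0.170 + 0.043 + 0.008 = 0.874
TFR = 5 × 0.874 = 4.37
GRR = 0.48780 × 4.37 = 2.13169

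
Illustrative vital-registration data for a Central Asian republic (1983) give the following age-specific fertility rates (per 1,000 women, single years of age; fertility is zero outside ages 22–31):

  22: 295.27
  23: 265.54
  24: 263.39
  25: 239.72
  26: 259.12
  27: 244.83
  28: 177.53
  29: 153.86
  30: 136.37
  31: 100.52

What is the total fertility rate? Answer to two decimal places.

Sum of ASFRs = 295.27 + 265.54 + 263.39 + 239.72 + 259.12 + 244.83 + 177.53 + 153.86 + 136.37 + 100.52 = 2136.15
TFR = 2136.15 / 1000 = 2.13615

2.14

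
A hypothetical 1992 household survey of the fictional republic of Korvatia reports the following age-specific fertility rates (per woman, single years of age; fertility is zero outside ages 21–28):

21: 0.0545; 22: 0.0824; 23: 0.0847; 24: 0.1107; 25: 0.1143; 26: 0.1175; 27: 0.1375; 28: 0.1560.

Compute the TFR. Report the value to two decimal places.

0.86

Sum of ASFRs = 0.0545 + 0.0824 + 0.0847 + 0.1107 + 0.1143 + 0.1175 + 0.1375 + 0.1560 = 0.8576
TFR = 0.8576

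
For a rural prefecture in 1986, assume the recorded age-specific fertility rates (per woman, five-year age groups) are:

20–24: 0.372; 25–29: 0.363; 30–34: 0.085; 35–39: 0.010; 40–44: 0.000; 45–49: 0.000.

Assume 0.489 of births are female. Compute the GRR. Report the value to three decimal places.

2.029

Proportion female at birth = 0.489.
Sum of ASFRs = 0.372 + 0.363 + 0.085 + 0.010 + 0.000 + 0.000 = 0.830
TFR = 5 × 0.830 = 4.15
GRR = 0.489 × 4.15 = 2.02935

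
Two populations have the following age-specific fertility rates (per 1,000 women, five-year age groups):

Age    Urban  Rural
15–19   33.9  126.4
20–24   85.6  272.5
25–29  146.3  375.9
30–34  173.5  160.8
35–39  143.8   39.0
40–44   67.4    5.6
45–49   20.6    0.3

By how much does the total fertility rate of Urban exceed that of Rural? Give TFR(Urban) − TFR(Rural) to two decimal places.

-1.55

Urban:
  Sum of ASFRs = 33.9 + 85.6 + 146.3 + 173.5 + 143.8 + 67.4 + 20.6 = 671.1
  TFR = 5 × 671.1 / 1000 = 3.3555
Rural:
  Sum of ASFRs = 126.4 + 272.5 + 375.9 + 160.8 + 39.0 + 5.6 + 0.3 = 980.5
  TFR = 5 × 980.5 / 1000 = 4.9025
Difference = 3.3555 − 4.9025 = -1.547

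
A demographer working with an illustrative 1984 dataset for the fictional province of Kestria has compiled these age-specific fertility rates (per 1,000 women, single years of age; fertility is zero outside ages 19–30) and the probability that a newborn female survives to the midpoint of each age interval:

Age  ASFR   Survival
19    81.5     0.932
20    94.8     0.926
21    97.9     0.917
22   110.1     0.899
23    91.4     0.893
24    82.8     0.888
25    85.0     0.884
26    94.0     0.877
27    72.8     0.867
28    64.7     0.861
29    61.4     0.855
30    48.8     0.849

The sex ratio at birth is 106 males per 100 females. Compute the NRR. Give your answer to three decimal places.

Proportion female at birth = 100 / (100 + 106) = 0.48544.
Weighting each age-specific rate by interval width and survival:
  19: 1 × 81.5/1000 × 0.932 = 0.07596
  20: 1 × 94.8/1000 × 0.926 = 0.08778
  21: 1 × 97.9/1000 × 0.917 = 0.08977
  22: 1 × 110.1/1000 × 0.899 = 0.09898
  23: 1 × 91.4/1000 × 0.893 = 0.08162
  24: 1 × 82.8/1000 × 0.888 = 0.07353
  25: 1 × 85.0/1000 × 0.884 = 0.07514
  26: 1 × 94.0/1000 × 0.877 = 0.08244
  27: 1 × 72.8/1000 × 0.867 = 0.06312
  28: 1 × 64.7/1000 × 0.861 = 0.05571
  29: 1 × 61.4/1000 × 0.855 = 0.05250
  30: 1 × 48.8/1000 × 0.849 = 0.04143
Sum = 0.87798
NRR = 0.48544 × 0.87798 = 0.42621
NRR < 1, so the cohort does not fully replace itself.

0.426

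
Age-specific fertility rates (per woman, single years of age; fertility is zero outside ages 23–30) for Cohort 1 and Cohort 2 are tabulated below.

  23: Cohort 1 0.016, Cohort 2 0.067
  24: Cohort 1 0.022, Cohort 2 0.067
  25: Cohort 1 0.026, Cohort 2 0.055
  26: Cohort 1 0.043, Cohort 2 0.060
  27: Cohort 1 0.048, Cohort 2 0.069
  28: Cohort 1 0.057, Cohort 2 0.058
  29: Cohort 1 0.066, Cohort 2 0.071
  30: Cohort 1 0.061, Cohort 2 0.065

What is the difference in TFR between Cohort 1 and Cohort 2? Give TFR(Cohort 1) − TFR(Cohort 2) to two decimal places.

-0.17

Cohort 1:
  Sum of ASFRs = 0.016 + 0.022 + 0.026 + 0.043 + 0.048 + 0.057 + 0.066 + 0.061 = 0.339
  TFR = 0.339
Cohort 2:
  Sum of ASFRs = 0.067 + 0.067 + 0.055 + 0.060 + 0.069 + 0.058 + 0.071 + 0.065 = 0.512
  TFR = 0.512
Difference = 0.339 − 0.512 = -0.173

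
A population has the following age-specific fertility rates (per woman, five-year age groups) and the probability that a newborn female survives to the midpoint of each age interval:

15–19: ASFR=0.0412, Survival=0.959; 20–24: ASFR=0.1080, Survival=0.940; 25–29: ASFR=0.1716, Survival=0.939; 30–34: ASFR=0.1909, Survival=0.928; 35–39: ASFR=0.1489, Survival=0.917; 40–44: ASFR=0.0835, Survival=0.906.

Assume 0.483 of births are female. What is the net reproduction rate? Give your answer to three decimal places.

Proportion female at birth = 0.483.
Weighting each age-specific rate by interval width and survival:
  15–19: 5 × 0.0412 × 0.959 = 0.19755
  20–24: 5 × 0.1080 × 0.940 = 0.50760
  25–29: 5 × 0.1716 × 0.939 = 0.80566
  30–34: 5 × 0.1909 × 0.928 = 0.88578
  35–39: 5 × 0.1489 × 0.917 = 0.68271
  40–44: 5 × 0.0835 × 0.906 = 0.37826
Sum = 3.45756
NRR = 0.483 × 3.45756 = 1.67000
An NRR exceeding 1 indicates intrinsic growth under these rates.

1.670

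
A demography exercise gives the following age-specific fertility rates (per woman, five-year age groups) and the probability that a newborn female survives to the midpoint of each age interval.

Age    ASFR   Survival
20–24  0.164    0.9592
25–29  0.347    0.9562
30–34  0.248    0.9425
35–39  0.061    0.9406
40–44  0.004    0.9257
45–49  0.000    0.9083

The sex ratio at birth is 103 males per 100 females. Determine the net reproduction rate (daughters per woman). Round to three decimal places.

1.931

Proportion female at birth = 100 / (100 + 103) = 0.49261.
Survival-weighted fertility by age (5·fₓ·Sₓ):
  20–24: 5 × 0.164 × 0.9592 = 0.78654
  25–29: 5 × 0.347 × 0.9562 = 1.65901
  30–34: 5 × 0.248 × 0.9425 = 1.16870
  35–39: 5 × 0.061 × 0.9406 = 0.28688
  40–44: 5 × 0.004 × 0.9257 = 0.01851
  45–49: 5 × 0.000 × 0.9083 = 0.00000
Sum = 3.91964
NRR = 0.49261 × 3.91964 = 1.93085
With NRR above 1 the population is above replacement fertility.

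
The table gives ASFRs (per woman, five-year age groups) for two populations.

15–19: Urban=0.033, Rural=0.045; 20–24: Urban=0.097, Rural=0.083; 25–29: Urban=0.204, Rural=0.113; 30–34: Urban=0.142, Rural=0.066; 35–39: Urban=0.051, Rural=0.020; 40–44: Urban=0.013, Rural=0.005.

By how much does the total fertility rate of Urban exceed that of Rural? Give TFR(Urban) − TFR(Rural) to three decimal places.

1.040

Urban:
  Sum of ASFRs = 0.033 + 0.097 + 0.204 + 0.142 + 0.051 + 0.013 = 0.540
  TFR = 5 × 0.540 = 2.7
Rural:
  Sum of ASFRs = 0.045 + 0.083 + 0.113 + 0.066 + 0.020 + 0.005 = 0.332
  TFR = 5 × 0.332 = 1.66
Difference = 2.7 − 1.66 = 1.04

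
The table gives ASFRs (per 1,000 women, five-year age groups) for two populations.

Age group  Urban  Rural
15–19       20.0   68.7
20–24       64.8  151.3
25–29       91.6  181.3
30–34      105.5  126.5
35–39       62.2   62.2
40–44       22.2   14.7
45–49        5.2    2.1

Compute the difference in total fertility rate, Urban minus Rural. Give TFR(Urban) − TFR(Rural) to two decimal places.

Urban:
  Sum of ASFRs = 20.0 + 64.8 + 91.6 + 105.5 + 62.2 + 22.2 + 5.2 = 371.5
  TFR = 5 × 371.5 / 1000 = 1.8575
Rural:
  Sum of ASFRs = 68.7 + 151.3 + 181.3 + 126.5 + 62.2 + 14.7 + 2.1 = 606.8
  TFR = 5 × 606.8 / 1000 = 3.034
Difference = 1.8575 − 3.034 = -1.1765

-1.18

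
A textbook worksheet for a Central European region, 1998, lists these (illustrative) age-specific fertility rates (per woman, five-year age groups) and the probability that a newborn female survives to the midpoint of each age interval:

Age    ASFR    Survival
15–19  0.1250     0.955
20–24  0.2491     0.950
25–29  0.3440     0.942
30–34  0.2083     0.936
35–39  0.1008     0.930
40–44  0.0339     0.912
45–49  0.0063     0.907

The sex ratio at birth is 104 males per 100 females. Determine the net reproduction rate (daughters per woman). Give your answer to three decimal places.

2.464

Proportion female at birth = 100 / (100 + 104) = 0.49020.
Weighting each age-specific rate by interval width and survival:
  15–19: 5 × 0.1250 × 0.955 = 0.59688
  20–24: 5 × 0.2491 × 0.950 = 1.18323
  25–29: 5 × 0.3440 × 0.942 = 1.62024
  30–34: 5 × 0.2083 × 0.936 = 0.97484
  35–39: 5 × 0.1008 × 0.930 = 0.46872
  40–44: 5 × 0.0339 × 0.912 = 0.15458
  45–49: 5 × 0.0063 × 0.907 = 0.02857
Sum = 5.02706
NRR = 0.49020 × 5.02706 = 2.46426
With NRR above 1 the population is above replacement fertility.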